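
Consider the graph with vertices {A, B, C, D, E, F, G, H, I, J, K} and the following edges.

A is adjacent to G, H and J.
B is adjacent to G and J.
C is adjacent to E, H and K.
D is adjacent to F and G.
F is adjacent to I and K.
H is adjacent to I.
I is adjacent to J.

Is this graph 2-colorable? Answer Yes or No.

The cycle I-F-K-C-H-I has odd length 5, so it cannot be 2-colored; at least 3 colors are needed.
So 2 colors are not enough.

No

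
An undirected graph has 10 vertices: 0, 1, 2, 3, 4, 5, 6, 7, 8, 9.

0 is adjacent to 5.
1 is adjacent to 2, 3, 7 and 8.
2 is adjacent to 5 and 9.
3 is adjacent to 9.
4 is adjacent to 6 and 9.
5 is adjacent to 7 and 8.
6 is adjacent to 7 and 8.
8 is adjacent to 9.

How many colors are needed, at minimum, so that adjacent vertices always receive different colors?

1 and 7 are adjacent, so at least 2 colors are needed.
2 colors suffice: color red → {1, 5, 6, 9}; color blue → {0, 2, 3, 4, 7, 8}. No two adjacent vertices share a color.

2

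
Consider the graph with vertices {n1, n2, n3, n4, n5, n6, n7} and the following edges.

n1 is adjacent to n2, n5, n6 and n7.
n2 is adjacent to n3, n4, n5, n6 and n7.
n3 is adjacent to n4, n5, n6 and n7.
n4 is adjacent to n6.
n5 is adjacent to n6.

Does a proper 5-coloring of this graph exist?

The chromatic number is 4. n2, n3, n5, n6 are pairwise adjacent (a clique of size 4), so at least 4 colors are needed.
4 colors suffice: color 1 → {n2}; color 2 → {n1, n3}; color 3 → {n6, n7}; color 4 → {n4, n5}.
Since 5 ≥ 4, a proper 5-coloring certainly exists.

Yes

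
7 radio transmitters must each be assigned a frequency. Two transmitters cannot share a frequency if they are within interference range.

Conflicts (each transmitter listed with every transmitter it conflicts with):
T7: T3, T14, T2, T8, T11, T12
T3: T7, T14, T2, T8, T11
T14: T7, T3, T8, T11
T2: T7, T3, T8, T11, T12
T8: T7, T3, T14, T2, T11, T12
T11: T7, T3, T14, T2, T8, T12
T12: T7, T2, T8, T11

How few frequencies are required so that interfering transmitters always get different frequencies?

T7, T3, T14, T8, T11 all conflict with each other, so at least 5 frequencies are needed.
5 frequencies suffice: T7=3, T3=4, T14=5, T2=5, T8=2, T11=1, T12=4. Every pair that conflicts lands in different frequencies.

5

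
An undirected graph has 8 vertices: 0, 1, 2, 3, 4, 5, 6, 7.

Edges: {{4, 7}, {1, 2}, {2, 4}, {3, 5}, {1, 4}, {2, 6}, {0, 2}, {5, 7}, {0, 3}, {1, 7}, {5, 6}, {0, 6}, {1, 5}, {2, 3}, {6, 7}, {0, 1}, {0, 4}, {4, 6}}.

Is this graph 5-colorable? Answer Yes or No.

The chromatic number is 4. 0, 2, 4, 6 form a clique, so at least 4 colors are needed.
4 colors suffice: color red → {4, 5}; color blue → {2, 7}; color green → {1, 3, 6}; color yellow → {0}.
Since 5 ≥ 4, a proper 5-coloring certainly exists.

Yes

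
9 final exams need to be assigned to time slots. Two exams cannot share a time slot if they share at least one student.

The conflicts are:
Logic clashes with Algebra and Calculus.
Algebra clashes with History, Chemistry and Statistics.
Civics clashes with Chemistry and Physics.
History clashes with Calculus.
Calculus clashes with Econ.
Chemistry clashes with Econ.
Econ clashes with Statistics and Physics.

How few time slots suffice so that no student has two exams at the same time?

3

The cycle Logic-Algebra-Chemistry-Econ-Calculus-Logic has odd length 5, so it cannot be 2-colored; at least 3 time slots are needed.
3 time slots suffice: time slot 1 → {Algebra, Civics, Econ}; time slot 2 → {Calculus, Chemistry, Statistics, Physics}; time slot 3 → {Logic, History}. No two conflicting exams share a time slot.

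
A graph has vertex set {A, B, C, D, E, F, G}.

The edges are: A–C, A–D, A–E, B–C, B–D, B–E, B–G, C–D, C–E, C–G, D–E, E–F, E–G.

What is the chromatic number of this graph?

4

A, C, D, E are pairwise adjacent (a clique of size 4), so at least 4 colors are needed.
A valid assignment using 4 colors: A=4, B=4, C=2, D=3, E=1, F=2, G=3. No two adjacent vertices share a color.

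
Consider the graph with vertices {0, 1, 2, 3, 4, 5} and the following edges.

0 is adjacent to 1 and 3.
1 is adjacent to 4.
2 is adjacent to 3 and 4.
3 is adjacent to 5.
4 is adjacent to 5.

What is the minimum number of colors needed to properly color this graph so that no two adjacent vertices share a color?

The cycle 0-3-5-4-1-0 has odd length 5, so it cannot be 2-colored; at least 3 colors are needed.
3 colors suffice: color red → {3, 4}; color blue → {0, 2, 5}; color green → {1}. Each edge has distinct colors on its endpoints.

3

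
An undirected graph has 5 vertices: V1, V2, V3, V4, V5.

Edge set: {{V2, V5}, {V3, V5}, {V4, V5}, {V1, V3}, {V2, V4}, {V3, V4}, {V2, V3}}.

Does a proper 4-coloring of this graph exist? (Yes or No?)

Yes

The chromatic number is 4. V2, V3, V4, V5 form a clique, so at least 4 colors are needed.
4 colors suffice: color red → {V3}; color blue → {V1, V4}; color green → {V2}; color yellow → {V5}.
That is already a proper 4-coloring.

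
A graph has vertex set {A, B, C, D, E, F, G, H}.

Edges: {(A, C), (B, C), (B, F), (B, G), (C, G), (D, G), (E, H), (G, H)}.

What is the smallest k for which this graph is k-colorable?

B, C, G are mutually adjacent, so at least 3 colors are needed.
3 colors suffice: color 1 → {A, E, F, G}; color 2 → {C, D, H}; color 3 → {B}. Every edge joins two different colors.

3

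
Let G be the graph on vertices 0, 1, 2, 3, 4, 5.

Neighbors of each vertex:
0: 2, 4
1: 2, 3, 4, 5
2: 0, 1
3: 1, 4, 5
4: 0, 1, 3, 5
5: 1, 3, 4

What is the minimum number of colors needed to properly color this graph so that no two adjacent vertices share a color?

1, 3, 4, 5 are pairwise adjacent (a clique of size 4), so at least 4 colors are needed.
4 colors suffice: color a → {2, 4}; color b → {0, 1}; color c → {3}; color d → {5}. Every edge joins two different colors.

4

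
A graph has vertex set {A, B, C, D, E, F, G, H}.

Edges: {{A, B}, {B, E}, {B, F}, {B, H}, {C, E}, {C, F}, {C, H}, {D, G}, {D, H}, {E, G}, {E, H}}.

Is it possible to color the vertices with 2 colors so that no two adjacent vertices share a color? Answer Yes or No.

C, E, H are mutually adjacent, so at least 3 colors are needed.
So 2 colors are not enough.

No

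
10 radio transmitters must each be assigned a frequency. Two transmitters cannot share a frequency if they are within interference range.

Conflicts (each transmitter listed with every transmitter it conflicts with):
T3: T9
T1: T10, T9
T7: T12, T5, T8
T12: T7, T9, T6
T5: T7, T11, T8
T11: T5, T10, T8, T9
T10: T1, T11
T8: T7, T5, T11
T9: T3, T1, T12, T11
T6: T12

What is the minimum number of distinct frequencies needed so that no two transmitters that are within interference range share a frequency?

3

T5, T11, T8 all conflict with each other, so at least 3 frequencies are needed.
Using 3 frequencies: T3=2, T1=2, T7=2, T12=3, T5=3, T11=2, T10=1, T8=1, T9=1, T6=1. No two conflicting transmitters share a frequency.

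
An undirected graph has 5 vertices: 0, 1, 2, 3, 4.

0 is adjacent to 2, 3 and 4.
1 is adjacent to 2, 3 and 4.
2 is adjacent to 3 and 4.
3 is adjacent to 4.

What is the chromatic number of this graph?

4

0, 2, 3, 4 are mutually adjacent (a clique of size 4), so at least 4 colors are needed.
4 colors suffice: color red → {2}; color blue → {4}; color green → {3}; color yellow → {0, 1}. Each edge has distinct colors on its endpoints.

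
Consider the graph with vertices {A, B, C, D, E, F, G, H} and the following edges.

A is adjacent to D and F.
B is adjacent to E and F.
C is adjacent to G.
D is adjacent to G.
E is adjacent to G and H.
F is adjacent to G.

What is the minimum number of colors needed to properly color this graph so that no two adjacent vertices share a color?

2

F and G are adjacent, so at least 2 colors are needed.
2 colors suffice: color red → {A, B, G, H}; color blue → {C, D, E, F}. Each edge has distinct colors on its endpoints.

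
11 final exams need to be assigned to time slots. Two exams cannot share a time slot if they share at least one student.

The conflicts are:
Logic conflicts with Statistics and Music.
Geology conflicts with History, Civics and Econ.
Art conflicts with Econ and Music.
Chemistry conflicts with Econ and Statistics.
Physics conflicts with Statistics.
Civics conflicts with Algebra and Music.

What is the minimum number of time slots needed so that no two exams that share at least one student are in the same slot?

3

The cycle Geology-Civics-Music-Art-Econ-Geology has odd length 5, so it cannot be 2-colored; at least 3 time slots are needed.
3 time slots suffice: time slot 1 → {Geology, Statistics, Algebra, Music}; time slot 2 → {Logic, History, Physics, Civics, Econ}; time slot 3 → {Art, Chemistry}. No two conflicting exams share a time slot.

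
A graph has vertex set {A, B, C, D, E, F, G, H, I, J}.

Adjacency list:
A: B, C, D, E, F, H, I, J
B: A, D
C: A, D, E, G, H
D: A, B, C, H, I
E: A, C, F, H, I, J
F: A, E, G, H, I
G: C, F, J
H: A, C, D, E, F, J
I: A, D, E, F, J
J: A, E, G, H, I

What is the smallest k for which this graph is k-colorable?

A, E, F, I form a clique, so at least 4 colors are needed.
A valid assignment using 4 colors: A=1, B=3, C=4, D=2, E=2, F=4, G=1, H=3, I=3, J=4. No two adjacent vertices share a color.

4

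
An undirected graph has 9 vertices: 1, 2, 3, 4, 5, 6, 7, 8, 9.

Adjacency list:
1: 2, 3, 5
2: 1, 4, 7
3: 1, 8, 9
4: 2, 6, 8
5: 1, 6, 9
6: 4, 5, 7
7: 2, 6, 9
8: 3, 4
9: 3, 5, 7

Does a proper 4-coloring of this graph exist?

Yes

The chromatic number is 3. The cycle 2-4-6-5-1-2 has odd length 5, so it cannot be 2-colored; at least 3 colors are needed.
3 colors suffice: color red → {2, 3, 6}; color blue → {4, 5, 7}; color green → {1, 8, 9}.
Since 4 ≥ 3, a proper 4-coloring certainly exists.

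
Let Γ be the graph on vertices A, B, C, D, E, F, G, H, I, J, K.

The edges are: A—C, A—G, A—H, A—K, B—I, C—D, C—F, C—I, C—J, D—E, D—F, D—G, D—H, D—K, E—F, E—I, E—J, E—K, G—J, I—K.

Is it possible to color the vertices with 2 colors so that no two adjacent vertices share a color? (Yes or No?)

D, E, K form a triangle, so at least 3 colors are needed.
So 2 colors are not enough.

No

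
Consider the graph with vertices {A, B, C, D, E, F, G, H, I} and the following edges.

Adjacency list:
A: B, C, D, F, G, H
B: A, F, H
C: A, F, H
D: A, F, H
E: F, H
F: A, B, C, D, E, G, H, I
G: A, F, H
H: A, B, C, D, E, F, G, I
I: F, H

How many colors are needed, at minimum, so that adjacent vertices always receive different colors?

4

A, B, F, H are pairwise adjacent (a clique of size 4), so at least 4 colors are needed.
4 colors suffice: color red → {F}; color blue → {H}; color green → {A, E, I}; color yellow → {B, C, D, G}. Every edge joins two different colors.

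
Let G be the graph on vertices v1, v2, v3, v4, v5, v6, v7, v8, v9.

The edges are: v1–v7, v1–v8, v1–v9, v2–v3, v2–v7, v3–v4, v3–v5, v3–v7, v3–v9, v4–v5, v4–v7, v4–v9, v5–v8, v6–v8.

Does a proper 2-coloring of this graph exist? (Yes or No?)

v3, v4, v9 are mutually adjacent, so at least 3 colors are needed.
So 2 colors are not enough.

No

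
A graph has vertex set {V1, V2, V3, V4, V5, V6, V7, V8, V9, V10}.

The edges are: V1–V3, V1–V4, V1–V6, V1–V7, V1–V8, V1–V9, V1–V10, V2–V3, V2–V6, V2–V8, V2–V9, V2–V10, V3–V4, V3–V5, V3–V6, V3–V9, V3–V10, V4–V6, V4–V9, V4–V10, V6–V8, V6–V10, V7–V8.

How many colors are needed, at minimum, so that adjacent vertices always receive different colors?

V1, V3, V4, V6, V10 form a clique, so at least 5 colors are needed.
5 colors suffice: V1=blue, V2=blue, V3=red, V4=purple, V5=blue, V6=green, V7=green, V8=red, V9=green, V10=yellow. Each edge has distinct colors on its endpoints.

5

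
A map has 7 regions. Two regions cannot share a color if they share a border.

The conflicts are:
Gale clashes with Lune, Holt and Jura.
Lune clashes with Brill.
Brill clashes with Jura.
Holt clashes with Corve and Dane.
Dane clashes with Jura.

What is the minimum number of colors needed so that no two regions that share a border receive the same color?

2

Lune and Brill conflict, so at least 2 colors are needed.
2 colors suffice: color 1 → {Lune, Holt, Jura}; color 2 → {Gale, Brill, Corve, Dane}. Every pair that conflicts lands in different colors.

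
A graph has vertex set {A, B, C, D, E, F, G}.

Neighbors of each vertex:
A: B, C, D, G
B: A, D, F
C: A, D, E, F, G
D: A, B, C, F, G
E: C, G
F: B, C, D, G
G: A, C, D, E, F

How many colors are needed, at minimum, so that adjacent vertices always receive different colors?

4

A, C, D, G are mutually adjacent (a clique of size 4), so at least 4 colors are needed.
4 colors suffice: color 1 → {B, C}; color 2 → {D, E}; color 3 → {G}; color 4 → {A, F}. Each edge has distinct colors on its endpoints.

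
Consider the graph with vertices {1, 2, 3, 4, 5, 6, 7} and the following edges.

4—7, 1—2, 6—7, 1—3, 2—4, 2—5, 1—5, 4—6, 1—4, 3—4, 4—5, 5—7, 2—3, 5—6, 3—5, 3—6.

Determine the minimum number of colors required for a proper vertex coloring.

5

1, 2, 3, 4, 5 are pairwise adjacent (a clique of size 5), so at least 5 colors are needed.
5 colors suffice: color a → {5}; color b → {4}; color c → {3, 7}; color d → {1, 6}; color e → {2}. Every edge joins two different colors.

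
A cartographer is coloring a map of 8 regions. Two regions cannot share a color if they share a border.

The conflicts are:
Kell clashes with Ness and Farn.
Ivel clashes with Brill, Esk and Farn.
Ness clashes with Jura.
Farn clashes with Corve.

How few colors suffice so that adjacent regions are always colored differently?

Ness and Jura conflict, so at least 2 colors are needed.
One proper 2-coloring: Kell=1, Ivel=1, Brill=2, Ness=2, Esk=2, Farn=2, Jura=1, Corve=1. Each listed conflict is separated.

2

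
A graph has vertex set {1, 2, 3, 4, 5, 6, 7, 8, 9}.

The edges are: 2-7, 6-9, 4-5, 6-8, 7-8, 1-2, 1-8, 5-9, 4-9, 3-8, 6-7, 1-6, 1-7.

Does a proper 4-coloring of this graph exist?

Yes

The chromatic number is 4. 1, 6, 7, 8 form a clique, so at least 4 colors are needed.
One proper 4-coloring: 1=yellow, 2=red, 3=red, 4=green, 5=red, 6=red, 7=blue, 8=green, 9=blue.
That is already a proper 4-coloring.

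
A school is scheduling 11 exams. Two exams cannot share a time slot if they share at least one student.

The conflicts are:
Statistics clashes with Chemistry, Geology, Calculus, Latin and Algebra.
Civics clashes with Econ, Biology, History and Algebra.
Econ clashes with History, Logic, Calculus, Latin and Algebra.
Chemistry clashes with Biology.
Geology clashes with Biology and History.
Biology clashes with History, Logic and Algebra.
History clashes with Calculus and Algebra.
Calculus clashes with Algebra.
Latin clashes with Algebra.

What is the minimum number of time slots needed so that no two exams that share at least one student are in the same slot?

Civics, Econ, History, Algebra are mutually in conflict, so at least 4 time slots are needed.
4 time slots suffice: time slot 1 → {Chemistry, Geology, Logic, Algebra}; time slot 2 → {Statistics, Econ, Biology}; time slot 3 → {History, Latin}; time slot 4 → {Civics, Calculus}. No two conflicting exams share a time slot.

4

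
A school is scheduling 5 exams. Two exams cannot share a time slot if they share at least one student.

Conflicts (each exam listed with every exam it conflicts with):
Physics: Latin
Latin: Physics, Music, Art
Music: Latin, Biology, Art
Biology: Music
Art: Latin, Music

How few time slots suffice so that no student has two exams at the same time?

3

Latin, Music, Art pairwise conflict, so at least 3 time slots are needed.
3 time slots suffice: Physics=2, Latin=1, Music=2, Biology=1, Art=3. Each listed conflict is separated.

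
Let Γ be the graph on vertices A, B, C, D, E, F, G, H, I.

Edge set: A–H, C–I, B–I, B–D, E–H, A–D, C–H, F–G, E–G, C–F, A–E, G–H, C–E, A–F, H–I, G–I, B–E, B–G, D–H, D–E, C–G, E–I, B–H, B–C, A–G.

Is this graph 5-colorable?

B, C, E, G, H, I are mutually adjacent (a clique of size 6), so at least 6 colors are needed.
So 5 colors are not enough.

No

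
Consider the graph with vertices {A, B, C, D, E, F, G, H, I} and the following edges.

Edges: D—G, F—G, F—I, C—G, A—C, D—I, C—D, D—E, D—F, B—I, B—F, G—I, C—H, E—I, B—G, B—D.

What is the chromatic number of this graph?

B, D, F, G, I are pairwise adjacent (a clique of size 5), so at least 5 colors are needed.
5 colors suffice: A=1, B=5, C=2, D=1, E=3, F=4, G=3, H=1, I=2. Each edge has distinct colors on its endpoints.

5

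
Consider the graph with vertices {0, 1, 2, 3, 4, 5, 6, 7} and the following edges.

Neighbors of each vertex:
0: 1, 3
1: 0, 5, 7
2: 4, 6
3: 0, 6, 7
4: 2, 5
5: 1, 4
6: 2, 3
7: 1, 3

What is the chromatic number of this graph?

3

The cycle 5-1-0-3-6-2-4-5 has odd length 7, so it cannot be 2-colored; at least 3 colors are needed.
3 colors suffice: color red → {1, 3, 4}; color blue → {0, 5, 6, 7}; color green → {2}. Each edge has distinct colors on its endpoints.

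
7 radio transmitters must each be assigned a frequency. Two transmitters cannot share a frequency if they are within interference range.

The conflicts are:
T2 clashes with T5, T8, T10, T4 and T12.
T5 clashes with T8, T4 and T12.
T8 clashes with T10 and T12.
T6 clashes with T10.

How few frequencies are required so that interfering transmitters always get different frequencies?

4

T2, T5, T8, T12 all conflict with each other, so at least 4 frequencies are needed.
4 frequencies suffice: frequency 1 → {T2, T6}; frequency 2 → {T5, T10}; frequency 3 → {T8, T4}; frequency 4 → {T12}. No two conflicting transmitters share a frequency.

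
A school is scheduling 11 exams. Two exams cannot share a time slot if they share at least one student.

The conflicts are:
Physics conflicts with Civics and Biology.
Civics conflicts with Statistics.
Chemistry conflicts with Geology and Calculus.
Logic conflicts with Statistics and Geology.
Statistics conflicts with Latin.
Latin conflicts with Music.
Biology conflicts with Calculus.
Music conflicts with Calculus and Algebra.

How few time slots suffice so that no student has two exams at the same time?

3

The cycle Statistics-Civics-Physics-Biology-Calculus-Music-Latin-Statistics has odd length 7, so it cannot be 2-colored; at least 3 time slots are needed.
A valid assignment using 3 time slots: Physics=3, Civics=2, Chemistry=3, Logic=2, Statistics=1, Latin=2, Geology=1, Biology=1, Music=1, Calculus=2, Algebra=2. Every pair that conflicts lands in different time slots.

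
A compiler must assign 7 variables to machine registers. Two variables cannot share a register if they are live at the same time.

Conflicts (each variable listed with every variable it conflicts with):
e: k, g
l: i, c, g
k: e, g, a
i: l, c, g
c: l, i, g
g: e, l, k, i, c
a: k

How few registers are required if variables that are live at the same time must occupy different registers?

4

l, i, c, g pairwise conflict, so at least 4 registers are needed.
4 registers suffice: register 1 → {g, a}; register 2 → {l, k}; register 3 → {e, c}; register 4 → {i}. No two conflicting variables share a register.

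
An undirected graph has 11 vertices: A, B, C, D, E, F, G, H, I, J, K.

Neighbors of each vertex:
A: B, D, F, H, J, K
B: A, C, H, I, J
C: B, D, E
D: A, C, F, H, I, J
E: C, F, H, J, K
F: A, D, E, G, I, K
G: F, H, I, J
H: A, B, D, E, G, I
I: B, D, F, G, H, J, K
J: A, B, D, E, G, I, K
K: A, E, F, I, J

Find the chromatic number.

A, B, J form a triangle, so at least 3 colors are needed.
3 colors suffice: A=2, B=3, C=1, D=3, E=2, F=1, G=3, H=1, I=2, J=1, K=3. Every edge joins two different colors.

3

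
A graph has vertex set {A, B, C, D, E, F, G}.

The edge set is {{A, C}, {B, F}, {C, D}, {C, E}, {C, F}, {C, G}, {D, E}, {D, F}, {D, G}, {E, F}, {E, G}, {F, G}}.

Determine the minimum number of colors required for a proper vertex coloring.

C, D, E, F, G are mutually adjacent (a clique of size 5), so at least 5 colors are needed.
5 colors suffice: color 1 → {A, F}; color 2 → {B, C}; color 3 → {D}; color 4 → {G}; color 5 → {E}. Each edge has distinct colors on its endpoints.

5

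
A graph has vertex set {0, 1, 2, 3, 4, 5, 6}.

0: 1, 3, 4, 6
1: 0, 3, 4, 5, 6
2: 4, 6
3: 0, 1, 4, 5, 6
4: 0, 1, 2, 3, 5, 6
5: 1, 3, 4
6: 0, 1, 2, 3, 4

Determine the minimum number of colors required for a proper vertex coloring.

5

0, 1, 3, 4, 6 form a clique, so at least 5 colors are needed.
One proper 5-coloring: 0=purple, 1=green, 2=blue, 3=blue, 4=red, 5=yellow, 6=yellow. Every edge joins two different colors.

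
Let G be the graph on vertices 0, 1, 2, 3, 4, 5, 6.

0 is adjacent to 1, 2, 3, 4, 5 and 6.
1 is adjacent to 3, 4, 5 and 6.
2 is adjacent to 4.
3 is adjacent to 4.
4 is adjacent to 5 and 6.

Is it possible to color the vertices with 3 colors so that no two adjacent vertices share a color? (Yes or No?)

No

0, 1, 4, 5 are mutually adjacent (a clique of size 4), so at least 4 colors are needed.
So 3 colors are not enough.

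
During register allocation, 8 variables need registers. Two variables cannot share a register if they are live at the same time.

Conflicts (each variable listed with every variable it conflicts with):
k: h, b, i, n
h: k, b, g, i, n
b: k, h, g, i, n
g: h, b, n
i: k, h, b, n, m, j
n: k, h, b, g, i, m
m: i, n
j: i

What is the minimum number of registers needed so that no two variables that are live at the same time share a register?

5

k, h, b, i, n pairwise conflict, so at least 5 registers are needed.
A valid assignment using 5 registers: k=5, h=3, b=4, g=1, i=1, n=2, m=3, j=2. No two conflicting variables share a register.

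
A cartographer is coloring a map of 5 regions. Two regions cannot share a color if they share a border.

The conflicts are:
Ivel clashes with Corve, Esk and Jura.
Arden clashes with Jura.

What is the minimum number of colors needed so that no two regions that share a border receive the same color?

Ivel and Esk conflict, so at least 2 colors are needed.
One proper 2-coloring: Ivel=1, Corve=2, Arden=1, Esk=2, Jura=2. No two conflicting regions share a color.

2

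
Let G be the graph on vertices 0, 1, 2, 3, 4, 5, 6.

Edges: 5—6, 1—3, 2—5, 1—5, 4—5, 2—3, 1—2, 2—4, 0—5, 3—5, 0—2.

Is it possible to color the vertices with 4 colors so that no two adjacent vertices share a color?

The chromatic number is 4. 1, 2, 3, 5 are pairwise adjacent (a clique of size 4), so at least 4 colors are needed.
4 colors suffice: color red → {5}; color blue → {2, 6}; color green → {0, 1, 4}; color yellow → {3}.
That is already a proper 4-coloring.

Yes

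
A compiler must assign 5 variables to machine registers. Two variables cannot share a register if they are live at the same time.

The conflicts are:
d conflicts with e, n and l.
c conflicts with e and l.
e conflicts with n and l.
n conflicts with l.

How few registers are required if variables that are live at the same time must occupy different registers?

4

d, e, n, l are mutually in conflict, so at least 4 registers are needed.
4 registers suffice: register 1 → {l}; register 2 → {e}; register 3 → {d, c}; register 4 → {n}. Each listed conflict is separated.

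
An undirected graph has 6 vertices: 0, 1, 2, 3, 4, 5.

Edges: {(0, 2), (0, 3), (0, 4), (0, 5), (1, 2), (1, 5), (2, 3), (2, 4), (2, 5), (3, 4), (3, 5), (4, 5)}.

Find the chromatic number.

5

0, 2, 3, 4, 5 are mutually adjacent (a clique of size 5), so at least 5 colors are needed.
5 colors suffice: color a → {5}; color b → {2}; color c → {0, 1}; color d → {3}; color e → {4}. No two adjacent vertices share a color.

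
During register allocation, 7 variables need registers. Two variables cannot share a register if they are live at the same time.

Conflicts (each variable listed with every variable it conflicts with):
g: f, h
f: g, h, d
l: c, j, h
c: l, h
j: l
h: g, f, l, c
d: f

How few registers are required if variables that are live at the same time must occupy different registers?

3

l, c, h all conflict with each other, so at least 3 registers are needed.
3 registers suffice: register 1 → {j, h, d}; register 2 → {f, l}; register 3 → {g, c}. Each listed conflict is separated.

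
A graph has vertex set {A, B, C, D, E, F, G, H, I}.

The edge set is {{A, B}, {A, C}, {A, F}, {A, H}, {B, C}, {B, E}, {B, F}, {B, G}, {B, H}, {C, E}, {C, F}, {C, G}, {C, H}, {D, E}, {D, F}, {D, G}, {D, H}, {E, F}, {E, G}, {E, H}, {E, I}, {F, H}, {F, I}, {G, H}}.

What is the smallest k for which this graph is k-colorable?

B, C, E, F, H are pairwise adjacent (a clique of size 5), so at least 5 colors are needed.
One proper 5-coloring: A=2, B=4, C=5, D=4, E=2, F=1, G=1, H=3, I=3. Every edge joins two different colors.

5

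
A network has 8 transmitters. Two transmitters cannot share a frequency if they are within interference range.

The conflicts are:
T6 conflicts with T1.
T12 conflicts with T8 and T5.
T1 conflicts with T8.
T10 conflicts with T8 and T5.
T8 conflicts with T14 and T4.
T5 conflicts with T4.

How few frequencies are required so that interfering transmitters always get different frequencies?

2

T8 and T14 conflict, so at least 2 frequencies are needed.
A valid assignment using 2 frequencies: T6=1, T12=2, T1=2, T10=2, T8=1, T5=1, T14=2, T4=2. No two conflicting transmitters share a frequency.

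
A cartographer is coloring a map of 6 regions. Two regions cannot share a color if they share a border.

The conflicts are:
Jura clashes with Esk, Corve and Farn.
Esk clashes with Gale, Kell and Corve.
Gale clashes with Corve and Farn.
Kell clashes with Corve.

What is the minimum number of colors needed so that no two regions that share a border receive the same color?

Jura, Esk, Corve pairwise conflict, so at least 3 colors are needed.
3 colors suffice: color 1 → {Corve, Farn}; color 2 → {Esk}; color 3 → {Jura, Gale, Kell}. No two conflicting regions share a color.

3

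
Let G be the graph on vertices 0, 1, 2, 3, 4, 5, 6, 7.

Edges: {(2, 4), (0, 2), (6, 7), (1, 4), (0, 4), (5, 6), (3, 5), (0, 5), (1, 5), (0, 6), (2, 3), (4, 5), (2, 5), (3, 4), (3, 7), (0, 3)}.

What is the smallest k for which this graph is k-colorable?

0, 2, 3, 4, 5 are pairwise adjacent (a clique of size 5), so at least 5 colors are needed.
5 colors suffice: color a → {5, 7}; color b → {0, 1}; color c → {4, 6}; color d → {3}; color e → {2}. Every edge joins two different colors.

5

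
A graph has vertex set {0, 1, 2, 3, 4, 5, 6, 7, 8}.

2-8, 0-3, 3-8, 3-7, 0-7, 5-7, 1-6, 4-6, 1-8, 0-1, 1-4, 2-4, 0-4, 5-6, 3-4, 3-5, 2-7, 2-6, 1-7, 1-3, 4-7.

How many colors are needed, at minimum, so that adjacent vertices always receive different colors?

5

0, 1, 3, 4, 7 are mutually adjacent (a clique of size 5), so at least 5 colors are needed.
One proper 5-coloring: 0=e, 1=a, 2=a, 3=d, 4=c, 5=a, 6=b, 7=b, 8=b. No two adjacent vertices share a color.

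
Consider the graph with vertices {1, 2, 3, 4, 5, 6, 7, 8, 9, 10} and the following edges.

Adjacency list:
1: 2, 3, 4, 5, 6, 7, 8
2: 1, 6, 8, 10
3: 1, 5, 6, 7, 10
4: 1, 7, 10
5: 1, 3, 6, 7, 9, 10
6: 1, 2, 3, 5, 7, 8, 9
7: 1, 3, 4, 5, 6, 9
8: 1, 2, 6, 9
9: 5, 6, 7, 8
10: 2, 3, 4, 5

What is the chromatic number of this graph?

5

1, 3, 5, 6, 7 form a clique, so at least 5 colors are needed.
One proper 5-coloring: 1=b, 2=d, 3=e, 4=d, 5=d, 6=a, 7=c, 8=c, 9=b, 10=a. Each edge has distinct colors on its endpoints.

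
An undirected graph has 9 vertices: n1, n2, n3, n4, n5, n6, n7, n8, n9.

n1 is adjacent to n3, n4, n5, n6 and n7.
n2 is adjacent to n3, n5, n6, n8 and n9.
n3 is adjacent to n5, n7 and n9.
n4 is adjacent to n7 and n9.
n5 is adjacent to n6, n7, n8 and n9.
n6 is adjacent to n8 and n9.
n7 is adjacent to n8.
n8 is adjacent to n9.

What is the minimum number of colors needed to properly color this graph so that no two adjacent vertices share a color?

n2, n5, n6, n8, n9 are mutually adjacent (a clique of size 5), so at least 5 colors are needed.
5 colors suffice: color red → {n4, n5}; color blue → {n7, n9}; color green → {n3, n8}; color yellow → {n1, n2}; color purple → {n6}. Every edge joins two different colors.

5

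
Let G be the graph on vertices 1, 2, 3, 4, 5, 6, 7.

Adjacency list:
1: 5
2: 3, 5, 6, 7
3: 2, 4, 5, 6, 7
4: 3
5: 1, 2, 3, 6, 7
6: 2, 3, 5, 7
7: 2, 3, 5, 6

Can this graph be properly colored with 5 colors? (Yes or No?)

Yes

The chromatic number is 5. 2, 3, 5, 6, 7 are mutually adjacent (a clique of size 5), so at least 5 colors are needed.
5 colors suffice: color red → {4, 5}; color blue → {1, 3}; color green → {7}; color yellow → {6}; color purple → {2}.
That is already a proper 5-coloring.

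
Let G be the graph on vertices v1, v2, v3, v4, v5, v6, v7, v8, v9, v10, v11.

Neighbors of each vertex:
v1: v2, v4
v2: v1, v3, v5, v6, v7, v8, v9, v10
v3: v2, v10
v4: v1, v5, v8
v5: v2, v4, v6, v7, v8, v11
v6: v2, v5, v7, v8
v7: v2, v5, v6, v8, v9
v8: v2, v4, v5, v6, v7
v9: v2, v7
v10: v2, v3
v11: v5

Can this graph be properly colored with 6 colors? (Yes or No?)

Yes

The chromatic number is 5. v2, v5, v6, v7, v8 are pairwise adjacent (a clique of size 5), so at least 5 colors are needed.
A valid assignment using 5 colors: v1=2, v2=1, v3=3, v4=1, v5=2, v6=5, v7=3, v8=4, v9=2, v10=2, v11=1.
Since 6 ≥ 5, a proper 6-coloring certainly exists.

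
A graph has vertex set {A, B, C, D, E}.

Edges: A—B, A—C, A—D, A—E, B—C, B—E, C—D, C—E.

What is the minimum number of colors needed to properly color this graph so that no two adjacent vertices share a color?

4

A, B, C, E are pairwise adjacent (a clique of size 4), so at least 4 colors are needed.
4 colors suffice: A=red, B=green, C=blue, D=green, E=yellow. Every edge joins two different colors.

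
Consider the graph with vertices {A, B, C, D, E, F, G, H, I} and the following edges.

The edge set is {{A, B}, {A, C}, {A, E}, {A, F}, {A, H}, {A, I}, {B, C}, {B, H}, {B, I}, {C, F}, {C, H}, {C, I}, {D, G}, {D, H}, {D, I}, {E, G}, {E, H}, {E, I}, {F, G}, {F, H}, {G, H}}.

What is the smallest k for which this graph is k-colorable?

A, C, F, H form a clique, so at least 4 colors are needed.
One proper 4-coloring: A=2, B=4, C=3, D=3, E=3, F=4, G=2, H=1, I=1. Every edge joins two different colors.

4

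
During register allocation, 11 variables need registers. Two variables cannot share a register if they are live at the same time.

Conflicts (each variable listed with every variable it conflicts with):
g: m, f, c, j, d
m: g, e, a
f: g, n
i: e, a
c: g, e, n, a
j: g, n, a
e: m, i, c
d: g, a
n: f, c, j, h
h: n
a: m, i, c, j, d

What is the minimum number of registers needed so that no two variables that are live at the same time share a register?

2

n and h conflict, so at least 2 registers are needed.
A valid assignment using 2 registers: g=1, m=2, f=2, i=2, c=2, j=2, e=1, d=2, n=1, h=2, a=1. Every pair that conflicts lands in different registers.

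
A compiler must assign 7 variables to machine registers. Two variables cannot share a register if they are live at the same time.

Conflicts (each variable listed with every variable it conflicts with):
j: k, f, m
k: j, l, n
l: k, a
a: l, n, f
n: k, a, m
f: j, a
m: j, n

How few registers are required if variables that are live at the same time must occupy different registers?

The cycle a-l-k-j-f-a has odd length 5, so it cannot be 2-colored; at least 3 registers are needed.
3 registers suffice: register 1 → {k, a, m}; register 2 → {j, l, n}; register 3 → {f}. Every pair that conflicts lands in different registers.

3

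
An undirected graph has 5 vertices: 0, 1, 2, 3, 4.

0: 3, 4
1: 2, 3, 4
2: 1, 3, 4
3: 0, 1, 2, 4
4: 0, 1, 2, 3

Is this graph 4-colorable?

The chromatic number is 4. 1, 2, 3, 4 form a clique, so at least 4 colors are needed.
One proper 4-coloring: 0=green, 1=green, 2=yellow, 3=red, 4=blue.
That is already a proper 4-coloring.

Yes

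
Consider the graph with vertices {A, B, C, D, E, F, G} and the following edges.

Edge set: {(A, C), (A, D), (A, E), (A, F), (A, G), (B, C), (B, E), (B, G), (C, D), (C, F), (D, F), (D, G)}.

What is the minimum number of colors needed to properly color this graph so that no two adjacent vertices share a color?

4

A, C, D, F are mutually adjacent (a clique of size 4), so at least 4 colors are needed.
4 colors suffice: color red → {A, B}; color blue → {D, E}; color green → {C, G}; color yellow → {F}. No two adjacent vertices share a color.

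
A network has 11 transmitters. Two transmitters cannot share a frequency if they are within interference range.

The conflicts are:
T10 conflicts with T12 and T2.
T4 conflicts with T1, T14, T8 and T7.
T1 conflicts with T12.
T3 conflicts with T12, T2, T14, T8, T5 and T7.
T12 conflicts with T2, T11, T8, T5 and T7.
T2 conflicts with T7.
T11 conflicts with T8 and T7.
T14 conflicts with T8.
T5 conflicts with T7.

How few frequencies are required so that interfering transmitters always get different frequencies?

T3, T12, T2, T7 all conflict with each other, so at least 4 frequencies are needed.
4 frequencies suffice: T10=2, T4=1, T1=2, T3=3, T12=1, T2=4, T11=3, T14=4, T8=2, T5=4, T7=2. No two conflicting transmitters share a frequency.

4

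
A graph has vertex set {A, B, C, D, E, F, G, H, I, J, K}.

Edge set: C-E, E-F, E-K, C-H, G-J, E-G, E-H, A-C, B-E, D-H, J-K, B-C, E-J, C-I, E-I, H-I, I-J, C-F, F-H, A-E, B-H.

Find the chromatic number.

C, E, H, I are pairwise adjacent (a clique of size 4), so at least 4 colors are needed.
4 colors suffice: color 1 → {D, E}; color 2 → {A, H, J}; color 3 → {C, G, K}; color 4 → {B, F, I}. Every edge joins two different colors.

4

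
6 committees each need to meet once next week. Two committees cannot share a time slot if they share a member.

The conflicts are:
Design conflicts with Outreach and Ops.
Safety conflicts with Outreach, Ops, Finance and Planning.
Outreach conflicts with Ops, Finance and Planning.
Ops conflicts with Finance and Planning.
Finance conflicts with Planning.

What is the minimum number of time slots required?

5

Safety, Outreach, Ops, Finance, Planning are mutually in conflict, so at least 5 time slots are needed.
A valid assignment using 5 time slots: Design=3, Safety=5, Outreach=2, Ops=1, Finance=4, Planning=3. Every pair that conflicts lands in different time slots.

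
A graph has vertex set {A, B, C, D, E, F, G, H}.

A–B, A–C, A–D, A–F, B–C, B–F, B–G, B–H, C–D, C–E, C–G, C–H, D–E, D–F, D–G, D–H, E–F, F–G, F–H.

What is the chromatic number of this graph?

C, D, H are pairwise adjacent, so at least 3 colors are needed.
A valid assignment using 3 colors: A=green, B=red, C=blue, D=red, E=green, F=blue, G=green, H=green. No two adjacent vertices share a color.

3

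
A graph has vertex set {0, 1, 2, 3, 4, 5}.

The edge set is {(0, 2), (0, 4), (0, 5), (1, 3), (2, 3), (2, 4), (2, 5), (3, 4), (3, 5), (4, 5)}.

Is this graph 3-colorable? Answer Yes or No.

2, 3, 4, 5 are mutually adjacent (a clique of size 4), so at least 4 colors are needed.
So 3 colors are not enough.

No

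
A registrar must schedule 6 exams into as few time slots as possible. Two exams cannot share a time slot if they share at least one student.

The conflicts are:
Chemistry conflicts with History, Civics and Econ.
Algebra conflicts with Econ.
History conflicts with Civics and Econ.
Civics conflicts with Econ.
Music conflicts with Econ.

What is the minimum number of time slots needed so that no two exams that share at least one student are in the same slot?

4

Chemistry, History, Civics, Econ pairwise conflict, so at least 4 time slots are needed.
4 time slots suffice: time slot 1 → {Econ}; time slot 2 → {Algebra, Civics, Music}; time slot 3 → {History}; time slot 4 → {Chemistry}. Every pair that conflicts lands in different time slots.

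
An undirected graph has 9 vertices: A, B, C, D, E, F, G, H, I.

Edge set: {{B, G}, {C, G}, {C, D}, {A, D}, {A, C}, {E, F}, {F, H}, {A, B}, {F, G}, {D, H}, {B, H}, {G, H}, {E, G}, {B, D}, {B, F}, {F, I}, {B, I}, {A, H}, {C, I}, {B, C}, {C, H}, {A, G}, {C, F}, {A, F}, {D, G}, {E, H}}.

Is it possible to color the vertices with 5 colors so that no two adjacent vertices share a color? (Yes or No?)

A, B, C, D, G, H are pairwise adjacent (a clique of size 6), so at least 6 colors are needed.
So 5 colors are not enough.

No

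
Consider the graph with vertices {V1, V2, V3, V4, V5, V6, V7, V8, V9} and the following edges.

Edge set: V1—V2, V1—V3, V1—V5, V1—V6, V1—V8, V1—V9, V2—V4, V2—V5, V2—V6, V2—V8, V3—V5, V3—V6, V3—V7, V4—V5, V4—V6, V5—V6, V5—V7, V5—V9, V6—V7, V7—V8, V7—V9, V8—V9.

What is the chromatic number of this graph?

4

V3, V5, V6, V7 are mutually adjacent (a clique of size 4), so at least 4 colors are needed.
4 colors suffice: color R → {V5, V8}; color B → {V6, V9}; color G → {V1, V4, V7}; color Y → {V2, V3}. No two adjacent vertices share a color.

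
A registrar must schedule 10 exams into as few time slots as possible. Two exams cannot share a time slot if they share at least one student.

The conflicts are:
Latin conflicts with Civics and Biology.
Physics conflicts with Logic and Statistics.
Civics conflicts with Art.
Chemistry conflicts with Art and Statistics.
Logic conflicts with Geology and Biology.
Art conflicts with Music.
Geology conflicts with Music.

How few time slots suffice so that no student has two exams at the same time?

3

The cycle Logic-Physics-Statistics-Chemistry-Art-Music-Geology-Logic has odd length 7, so it cannot be 2-colored; at least 3 time slots are needed.
3 time slots suffice: time slot 1 → {Latin, Logic, Art, Statistics}; time slot 2 → {Physics, Civics, Chemistry, Geology, Biology}; time slot 3 → {Music}. Each listed conflict is separated.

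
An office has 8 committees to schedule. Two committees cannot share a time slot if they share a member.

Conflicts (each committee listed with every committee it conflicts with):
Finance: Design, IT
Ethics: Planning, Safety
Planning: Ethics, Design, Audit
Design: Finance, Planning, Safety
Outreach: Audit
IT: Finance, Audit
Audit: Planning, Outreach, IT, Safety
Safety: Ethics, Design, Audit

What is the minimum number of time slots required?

3

The cycle Finance-Design-Safety-Audit-IT-Finance has odd length 5, so it cannot be 2-colored; at least 3 time slots are needed.
Using 3 time slots: Finance=3, Ethics=1, Planning=2, Design=1, Outreach=2, IT=2, Audit=1, Safety=2. Every pair that conflicts lands in different time slots.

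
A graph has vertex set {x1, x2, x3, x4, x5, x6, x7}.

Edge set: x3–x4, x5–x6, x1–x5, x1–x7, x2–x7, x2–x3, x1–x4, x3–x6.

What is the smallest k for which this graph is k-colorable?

The cycle x4-x1-x7-x2-x3-x4 has odd length 5, so it cannot be 2-colored; at least 3 colors are needed.
3 colors suffice: color 1 → {x1, x3}; color 2 → {x4, x5, x7}; color 3 → {x2, x6}. No two adjacent vertices share a color.

3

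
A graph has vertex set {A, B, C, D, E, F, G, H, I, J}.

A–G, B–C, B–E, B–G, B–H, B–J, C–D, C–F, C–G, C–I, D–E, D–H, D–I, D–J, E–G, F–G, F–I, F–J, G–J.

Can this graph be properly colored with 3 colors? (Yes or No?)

The chromatic number is 3. B, C, G are mutually adjacent, so at least 3 colors are needed.
3 colors suffice: A=blue, B=green, C=blue, D=green, E=blue, F=green, G=red, H=red, I=red, J=blue.
That is already a proper 3-coloring.

Yes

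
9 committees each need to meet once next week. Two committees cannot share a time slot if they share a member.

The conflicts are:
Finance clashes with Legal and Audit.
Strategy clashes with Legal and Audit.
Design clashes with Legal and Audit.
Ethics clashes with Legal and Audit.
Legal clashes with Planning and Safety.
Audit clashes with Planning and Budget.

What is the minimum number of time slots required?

Design and Legal conflict, so at least 2 time slots are needed.
2 time slots suffice: time slot 1 → {Legal, Audit}; time slot 2 → {Finance, Strategy, Design, Ethics, Planning, Safety, Budget}. No two conflicting committees share a time slot.

2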